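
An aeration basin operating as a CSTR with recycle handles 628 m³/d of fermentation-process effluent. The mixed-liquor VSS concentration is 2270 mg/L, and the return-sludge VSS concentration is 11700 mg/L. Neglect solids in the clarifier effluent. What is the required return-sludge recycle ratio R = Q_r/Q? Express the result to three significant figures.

R = Q_r/Q = X/(X_r − X) = 2270 / (11700 − 2270) = 0.2407.

R ≈ 0.241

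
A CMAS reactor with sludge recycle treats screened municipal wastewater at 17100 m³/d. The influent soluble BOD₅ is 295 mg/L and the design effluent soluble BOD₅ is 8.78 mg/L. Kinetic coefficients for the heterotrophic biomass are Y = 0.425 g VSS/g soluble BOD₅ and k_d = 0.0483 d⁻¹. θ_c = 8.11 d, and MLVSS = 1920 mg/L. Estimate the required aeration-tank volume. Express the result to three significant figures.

Rearranging the biomass balance for a CMAS with decay, V = Y·Q·ΔS·θ_c / [X·(1+k_d θ_c)] = 0.425 × 17100 × (295 − 8.78) × 8.11 / [1920 × (1 + 0.0483 × 8.11)] = 1.69×10^7 / 2672 = 6313 m³.

V ≈ 6310 m³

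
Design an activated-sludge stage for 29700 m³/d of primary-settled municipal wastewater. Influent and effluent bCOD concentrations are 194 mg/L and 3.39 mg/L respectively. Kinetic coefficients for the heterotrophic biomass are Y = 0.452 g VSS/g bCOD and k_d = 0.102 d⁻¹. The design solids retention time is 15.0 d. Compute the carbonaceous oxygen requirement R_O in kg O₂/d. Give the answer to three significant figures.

Observed yield with endogenous decay: Y_obs = Y / (1 + k_d·θ_c) = 0.452 / (1 + 0.102 × 15.0) = 0.452 / 2.530 = 0.1787 g VSS/g bCOD.
Mass of bCOD removed per day: Q(S₀ − S) = 29700 × 190.6 g/m³ = 5661 kg/d.
Net sludge production P_X = 0.1787 × 5661 = 1011 kg VSS/d.
Carbonaceous O₂ demand = substrate oxidised − cell-mass equivalent = 5661 − 1.42 × 1011 = 4225 kg O₂/d.

R_O ≈ 4220 kg O₂/d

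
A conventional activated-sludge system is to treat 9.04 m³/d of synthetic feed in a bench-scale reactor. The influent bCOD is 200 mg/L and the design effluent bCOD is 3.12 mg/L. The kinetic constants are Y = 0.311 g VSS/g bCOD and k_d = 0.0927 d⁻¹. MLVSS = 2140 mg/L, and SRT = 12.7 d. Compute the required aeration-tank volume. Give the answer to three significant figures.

Steady-state biomass mass balance: V·X·(1 + k_d·θ_c) = Y·Q·(S₀ − S)·θ_c, so V = 0.311 × 9.04 × (200 − 3.12) × 12.7 / [2140 × (1 + 0.0927 × 12.7)] = 7.03×10^3 / 4659 = 1.509 m³.

V ≈ 1.51 m³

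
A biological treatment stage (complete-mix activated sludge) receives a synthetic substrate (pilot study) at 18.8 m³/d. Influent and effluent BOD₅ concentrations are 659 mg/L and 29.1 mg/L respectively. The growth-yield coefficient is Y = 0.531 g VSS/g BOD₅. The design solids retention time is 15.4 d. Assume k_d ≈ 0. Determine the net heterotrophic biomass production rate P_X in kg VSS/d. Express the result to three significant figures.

P_X ≈ 6.29 kg VSS/d

No decay correction is needed, so Y_obs = Y = 0.531.
Q·(S₀ − S) = 18.8 × (659 − 29.1) × 10⁻³ = 11.84 kg/d removed.
So the net sludge growth is P_X = 0.5310 × 11.84 = 6.288 kg VSS/d.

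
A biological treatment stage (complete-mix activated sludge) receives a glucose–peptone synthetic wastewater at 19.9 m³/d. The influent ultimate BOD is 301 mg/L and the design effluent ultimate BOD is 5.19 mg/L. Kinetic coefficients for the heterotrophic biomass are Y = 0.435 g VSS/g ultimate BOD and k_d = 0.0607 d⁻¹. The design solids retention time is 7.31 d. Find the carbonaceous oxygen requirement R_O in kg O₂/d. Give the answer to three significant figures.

R_O ≈ 3.37 kg O₂/d

Y_obs = Y / (1 + k_d θ_c) = 0.435 / (1 + 0.0607 × 7.31) = 0.435 / 1.444 = 0.3013.
Mass of ultimate BOD removed per day: Q(S₀ − S) = 19.9 × 295.8 g/m³ = 5.887 kg/d.
Biomass synthesised: P_X = Y_obs × 5.887 = 1.774 kg VSS/d.
R_O = Q·ΔS − 1.42 P_X = 5.887 − 2.519 = 3.368 kg O₂/d.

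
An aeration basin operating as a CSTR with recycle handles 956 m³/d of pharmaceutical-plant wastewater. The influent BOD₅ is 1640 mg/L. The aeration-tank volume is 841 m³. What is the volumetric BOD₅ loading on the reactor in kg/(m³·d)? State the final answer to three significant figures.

L_v ≈ 1.86 kg BOD₅/(m³·d)

Volumetric loading L_v = Q·S₀ / V = 956 × 1640 g/m³ / 841.0 m³ = 1864 g/(m³·d) = 1.864 kg BOD₅/(m³·d).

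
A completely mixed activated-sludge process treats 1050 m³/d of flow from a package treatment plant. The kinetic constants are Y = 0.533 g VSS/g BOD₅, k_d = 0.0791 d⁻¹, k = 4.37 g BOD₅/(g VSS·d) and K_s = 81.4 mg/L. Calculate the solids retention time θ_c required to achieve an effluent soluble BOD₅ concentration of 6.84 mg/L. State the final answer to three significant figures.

θ_c ≈ 9.86 d

Specific growth rate at S = 6.84 mg/L: μ = YkS/(K_s+S) = 0.533·4.37·6.84/(81.4+6.84) = 0.1806 d⁻¹.
Then 1/θ_c = μ − k_d = 0.1806 − 0.0791 = 0.1015 d⁻¹, giving θ_c = 9.857 d.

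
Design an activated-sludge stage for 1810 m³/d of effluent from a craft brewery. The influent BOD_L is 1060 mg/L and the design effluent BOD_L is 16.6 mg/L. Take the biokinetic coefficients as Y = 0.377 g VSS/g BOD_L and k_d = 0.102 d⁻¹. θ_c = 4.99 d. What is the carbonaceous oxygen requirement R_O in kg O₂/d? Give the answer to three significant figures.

Observed yield with endogenous decay: Y_obs = Y / (1 + k_d·θ_c) = 0.377 / (1 + 0.102 × 4.99) = 0.377 / 1.509 = 0.2498 g VSS/g BOD_L.
Mass of BOD_L removed per day: Q(S₀ − S) = 1810 × 1043 g/m³ = 1889 kg/d.
Net sludge production P_X = 0.2498 × 1889 = 471.8 kg VSS/d.
Carbonaceous O₂ demand = substrate oxidised − cell-mass equivalent = 1889 − 1.42 × 471.8 = 1219 kg O₂/d.

R_O ≈ 1220 kg O₂/d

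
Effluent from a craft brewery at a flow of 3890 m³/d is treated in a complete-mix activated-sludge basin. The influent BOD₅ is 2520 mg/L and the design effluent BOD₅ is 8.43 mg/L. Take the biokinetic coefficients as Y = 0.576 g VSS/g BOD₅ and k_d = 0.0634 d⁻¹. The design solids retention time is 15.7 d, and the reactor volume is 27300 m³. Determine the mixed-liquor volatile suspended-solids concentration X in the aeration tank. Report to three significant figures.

From V·X·(1 + k_d·θ_c) = Y·Q·(S₀ − S)·θ_c: X = 0.576 × 3890 × (2520 − 8.43) × 15.7 / [27300 × (1 + 0.0634 × 15.7)] = 1622 mg/L.

X ≈ 1620 mg/L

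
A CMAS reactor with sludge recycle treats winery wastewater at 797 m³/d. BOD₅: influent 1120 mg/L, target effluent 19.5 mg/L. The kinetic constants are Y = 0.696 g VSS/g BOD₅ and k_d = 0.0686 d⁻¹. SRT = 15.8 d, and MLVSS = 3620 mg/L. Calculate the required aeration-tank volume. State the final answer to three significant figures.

V ≈ 1280 m³

From the SRT design equation V = Y Q (S₀−S) θ_c / [X (1 + k_d θ_c)] = 0.696 × 797 × (1120 − 19.5) × 15.8 / [3620 × (1 + 0.0686 × 15.8)] = 9.65×10^6 / 7544 = 1279 m³.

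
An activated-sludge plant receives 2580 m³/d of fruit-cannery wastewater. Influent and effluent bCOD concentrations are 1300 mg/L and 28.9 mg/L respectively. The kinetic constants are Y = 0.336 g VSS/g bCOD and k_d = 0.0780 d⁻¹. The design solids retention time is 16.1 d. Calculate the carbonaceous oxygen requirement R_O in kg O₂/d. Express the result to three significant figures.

The observed yield is Y_obs = Y/(1 + k_d·θ_c) = 0.336 / (1 + 0.0780 × 16.1) = 0.336 / 2.256 = 0.1489 g VSS per g bCOD removed.
Substrate removed = Q·(S₀ − S) = 2580 m³/d × (1300 − 28.9) g/m³ = 3.28×10^6 g/d = 3279 kg/d.
Net sludge production P_X = 0.1489 × 3279 = 488.5 kg VSS/d.
R_O = Q·(S₀ − S) − 1.42·P_X = 3279 − 1.42 × 488.5 = 2586 kg O₂/d.

R_O ≈ 2590 kg O₂/d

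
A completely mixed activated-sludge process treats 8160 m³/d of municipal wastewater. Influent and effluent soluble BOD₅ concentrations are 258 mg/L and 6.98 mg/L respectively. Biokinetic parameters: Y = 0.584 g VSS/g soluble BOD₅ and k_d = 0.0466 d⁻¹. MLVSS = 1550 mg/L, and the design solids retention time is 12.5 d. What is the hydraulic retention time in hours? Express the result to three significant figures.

From the SRT design equation V = Y Q (S₀−S) θ_c / [X (1 + k_d θ_c)] = 0.584 × 8160 × (258 − 6.98) × 12.5 / [1550 × (1 + 0.0466 × 12.5)] = 1.5×10^7 / 2453 = 6096 m³.
HRT = V/Q = 6096 m³ / 8160 m³·d⁻¹ = 0.7471 d × 24 = 17.93 h.

τ ≈ 17.9 h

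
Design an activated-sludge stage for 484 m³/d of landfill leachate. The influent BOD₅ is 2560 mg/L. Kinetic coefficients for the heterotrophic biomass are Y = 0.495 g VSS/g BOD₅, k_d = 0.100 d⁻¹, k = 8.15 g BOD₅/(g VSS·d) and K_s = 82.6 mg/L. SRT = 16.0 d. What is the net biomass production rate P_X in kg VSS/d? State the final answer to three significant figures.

For a completely mixed reactor with recycle the Lawrence–McCarty relation gives S = K_s·(1 + k_d·θ_c) / [θ_c·(Y·k − k_d) − 1] = 82.6 × (1 + 0.100 × 16.0) / [16.0 × (0.495 × 8.15 − 0.100) − 1] = 214.8 / 61.95 = 3.467 mg/L.
Y_obs = Y / (1 + k_d θ_c) = 0.495 / (1 + 0.100 × 16.0) = 0.495 / 2.600 = 0.1904.
Mass of BOD₅ removed per day: Q(S₀ − S) = 484 × 2557 g/m³ = 1237 kg/d.
So the net sludge growth is P_X = 0.1904 × 1237 = 235.6 kg VSS/d.

P_X ≈ 236 kg VSS/d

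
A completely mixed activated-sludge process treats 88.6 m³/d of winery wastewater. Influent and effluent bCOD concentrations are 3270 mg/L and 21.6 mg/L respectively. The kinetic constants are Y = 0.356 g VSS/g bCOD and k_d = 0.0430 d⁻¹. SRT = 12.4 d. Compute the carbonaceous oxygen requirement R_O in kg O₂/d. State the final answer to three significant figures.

The observed yield is Y_obs = Y/(1 + k_d·θ_c) = 0.356 / (1 + 0.0430 × 12.4) = 0.356 / 1.533 = 0.2322 g VSS per g bCOD removed.
Substrate removed = Q·(S₀ − S) = 88.6 m³/d × (3270 − 21.6) g/m³ = 2.88×10^5 g/d = 287.8 kg/d.
P_X = Y_obs·Q·(S₀ − S) = 0.2322 × 287.8 = 66.83 kg VSS/d.
R_O = Q·ΔS − 1.42 P_X = 287.8 − 94.89 = 192.9 kg O₂/d.

R_O ≈ 193 kg O₂/d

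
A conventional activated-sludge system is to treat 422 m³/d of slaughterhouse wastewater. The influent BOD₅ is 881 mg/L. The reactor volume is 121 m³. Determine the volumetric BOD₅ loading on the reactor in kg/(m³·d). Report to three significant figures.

L_v ≈ 3.07 kg BOD₅/(m³·d)

Applied BOD₅ load per unit volume = Q·S₀/V = (422 × 881/1000)/121.0 = 3.073 kg BOD₅·m⁻³·d⁻¹.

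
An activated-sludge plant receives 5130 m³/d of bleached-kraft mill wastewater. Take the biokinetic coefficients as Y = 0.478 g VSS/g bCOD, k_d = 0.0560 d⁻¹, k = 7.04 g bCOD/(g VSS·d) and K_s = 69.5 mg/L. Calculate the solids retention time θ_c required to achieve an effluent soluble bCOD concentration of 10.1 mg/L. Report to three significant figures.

θ_c ≈ 2.70 d

At the target effluent, Y k S/(K_s+S) = 0.478×7.04×10.1/79.60 = 0.4270 d⁻¹.
θ_c = 1/(μ − k_d) = 1/(0.4270 − 0.0560) = 1/0.3710 = 2.696 d.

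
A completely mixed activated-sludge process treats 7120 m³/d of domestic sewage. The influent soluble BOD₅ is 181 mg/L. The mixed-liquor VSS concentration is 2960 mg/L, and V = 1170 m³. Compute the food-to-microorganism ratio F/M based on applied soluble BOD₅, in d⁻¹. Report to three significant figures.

F/M ≈ 0.372 d⁻¹

F/M = Q·S₀ / (V·X) = 7120 × 181 / (1170 × 2960) = 0.3721 g soluble BOD₅·(g VSS·d)⁻¹.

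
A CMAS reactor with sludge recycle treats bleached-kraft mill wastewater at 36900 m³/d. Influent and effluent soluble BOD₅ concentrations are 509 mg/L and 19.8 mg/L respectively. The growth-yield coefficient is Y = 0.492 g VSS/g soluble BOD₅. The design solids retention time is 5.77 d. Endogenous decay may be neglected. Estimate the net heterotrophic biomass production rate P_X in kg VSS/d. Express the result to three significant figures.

Since k_d ≈ 0, Y_obs = Y = 0.492 g VSS/g soluble BOD₅.
Substrate removed = Q·(S₀ − S) = 36900 m³/d × (509 − 19.8) g/m³ = 1.81×10^7 g/d = 18051 kg/d.
Biomass produced: P_X = Y_obs·Q·ΔS = 0.4920 × 18051 ≈ 8881 kg VSS/d.

P_X ≈ 8880 kg VSS/d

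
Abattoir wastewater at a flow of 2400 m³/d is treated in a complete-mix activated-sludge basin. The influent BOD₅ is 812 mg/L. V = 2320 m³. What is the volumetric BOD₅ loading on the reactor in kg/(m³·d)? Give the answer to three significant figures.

L_v = Q S₀ / V = 2400 × 812 × 10⁻³ / 2320 = 0.8400 kg/(m³·d).

L_v ≈ 0.840 kg BOD₅/(m³·d)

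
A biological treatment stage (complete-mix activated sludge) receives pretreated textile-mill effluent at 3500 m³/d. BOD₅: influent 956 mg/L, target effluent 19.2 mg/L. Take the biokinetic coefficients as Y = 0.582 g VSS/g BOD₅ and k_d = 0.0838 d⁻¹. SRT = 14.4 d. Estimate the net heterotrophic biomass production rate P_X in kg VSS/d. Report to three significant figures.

P_X ≈ 865 kg VSS/d

Y_obs = Y / (1 + k_d θ_c) = 0.582 / (1 + 0.0838 × 14.4) = 0.582 / 2.207 = 0.2637.
Substrate removed = Q·(S₀ − S) = 3500 m³/d × (956 − 19.2) g/m³ = 3.28×10^6 g/d = 3279 kg/d.
So the net sludge growth is P_X = 0.2637 × 3279 = 864.8 kg VSS/d.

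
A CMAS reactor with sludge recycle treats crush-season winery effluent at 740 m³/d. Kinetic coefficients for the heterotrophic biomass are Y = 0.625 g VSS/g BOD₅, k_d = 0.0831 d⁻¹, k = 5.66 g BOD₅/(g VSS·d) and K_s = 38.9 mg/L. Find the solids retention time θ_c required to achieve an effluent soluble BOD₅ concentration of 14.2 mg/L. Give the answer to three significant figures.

At the target effluent, Y k S/(K_s+S) = 0.625×5.66×14.2/53.10 = 0.9460 d⁻¹.
Then 1/θ_c = μ − k_d = 0.9460 − 0.0831 = 0.8629 d⁻¹, giving θ_c = 1.159 d.

θ_c ≈ 1.16 d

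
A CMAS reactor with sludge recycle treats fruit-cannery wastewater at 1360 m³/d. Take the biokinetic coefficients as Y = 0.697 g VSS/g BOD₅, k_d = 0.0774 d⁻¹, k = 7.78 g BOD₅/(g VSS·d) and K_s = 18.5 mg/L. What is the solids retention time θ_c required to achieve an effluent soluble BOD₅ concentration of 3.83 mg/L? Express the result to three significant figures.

θ_c ≈ 1.17 d

Specific growth rate at S = 3.83 mg/L: μ = YkS/(K_s+S) = 0.697·7.78·3.83/(18.5+3.83) = 0.9301 d⁻¹.
1/θ_c = 0.9301 − 0.0774 = 0.8527 d⁻¹, so θ_c = 1.173 d.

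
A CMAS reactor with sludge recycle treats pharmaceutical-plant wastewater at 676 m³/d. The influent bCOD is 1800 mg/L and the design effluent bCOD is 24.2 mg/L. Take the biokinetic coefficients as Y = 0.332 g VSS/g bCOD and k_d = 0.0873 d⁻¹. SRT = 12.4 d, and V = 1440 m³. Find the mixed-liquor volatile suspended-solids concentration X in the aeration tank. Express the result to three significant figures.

X ≈ 1650 mg/L

From V·X·(1 + k_d·θ_c) = Y·Q·(S₀ − S)·θ_c: X = 0.332 × 676 × (1800 − 24.2) × 12.4 / [1440 × (1 + 0.0873 × 12.4)] = 1648 mg/L.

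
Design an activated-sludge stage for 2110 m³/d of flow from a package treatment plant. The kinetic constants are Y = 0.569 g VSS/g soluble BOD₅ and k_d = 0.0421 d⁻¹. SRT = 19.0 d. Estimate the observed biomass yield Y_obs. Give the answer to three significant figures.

Y_obs ≈ 0.316 g VSS/g soluble BOD₅

Y_obs = Y / (1 + k_d θ_c) = 0.569 / (1 + 0.0421 × 19.0) = 0.569 / 1.800 = 0.3161.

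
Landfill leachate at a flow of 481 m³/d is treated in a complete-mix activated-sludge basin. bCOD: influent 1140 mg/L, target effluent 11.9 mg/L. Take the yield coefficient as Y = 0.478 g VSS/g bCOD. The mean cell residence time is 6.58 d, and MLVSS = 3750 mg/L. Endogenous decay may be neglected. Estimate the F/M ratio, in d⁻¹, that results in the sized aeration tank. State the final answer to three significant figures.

With k_d = 0 the design equation reduces to V = Y Q (S₀−S) θ_c / X = 0.478 × 481 × (1140 − 11.9) × 6.58 / 3750 = 455.1 m³.
F/M = applied load / biomass = Q·S₀/(V·X) = 481 × 1140 / (455.1 × 3750) = 0.3213 d⁻¹.

F/M ≈ 0.321 d⁻¹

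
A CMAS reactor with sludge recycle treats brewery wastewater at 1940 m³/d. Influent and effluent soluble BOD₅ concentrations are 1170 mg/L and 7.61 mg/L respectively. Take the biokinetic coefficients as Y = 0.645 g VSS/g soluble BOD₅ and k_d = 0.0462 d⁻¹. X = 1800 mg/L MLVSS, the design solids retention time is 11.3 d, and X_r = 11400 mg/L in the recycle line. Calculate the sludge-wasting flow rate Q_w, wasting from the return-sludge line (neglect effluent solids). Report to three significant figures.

Q_w ≈ 83.8 m³/d

From the SRT design equation V = Y Q (S₀−S) θ_c / [X (1 + k_d θ_c)] = 0.645 × 1940 × (1170 − 7.61) × 11.3 / [1800 × (1 + 0.0462 × 11.3)] = 1.64×10^7 / 2740 = 5999 m³.
Q_w = (V·X)/(θ_c X_r) = 5999 × 1800 / (11.3 × 11400) = 83.83 m³/d.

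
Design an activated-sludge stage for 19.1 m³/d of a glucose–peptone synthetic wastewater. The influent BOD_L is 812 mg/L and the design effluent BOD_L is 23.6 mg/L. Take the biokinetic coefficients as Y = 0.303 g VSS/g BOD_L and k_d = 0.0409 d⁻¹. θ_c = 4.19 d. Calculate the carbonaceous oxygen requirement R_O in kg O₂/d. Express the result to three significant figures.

R_O ≈ 9.53 kg O₂/d

The observed yield is Y_obs = Y/(1 + k_d·θ_c) = 0.303 / (1 + 0.0409 × 4.19) = 0.303 / 1.171 = 0.2587 g VSS per g BOD_L removed.
Q·(S₀ − S) = 19.1 × (812 − 23.6) × 10⁻³ = 15.06 kg/d removed.
P_X = Y_obs·Q·(S₀ − S) = 0.2587 × 15.06 = 3.895 kg VSS/d.
R_O = Q·(S₀ − S) − 1.42·P_X = 15.06 − 1.42 × 3.895 = 9.527 kg O₂/d.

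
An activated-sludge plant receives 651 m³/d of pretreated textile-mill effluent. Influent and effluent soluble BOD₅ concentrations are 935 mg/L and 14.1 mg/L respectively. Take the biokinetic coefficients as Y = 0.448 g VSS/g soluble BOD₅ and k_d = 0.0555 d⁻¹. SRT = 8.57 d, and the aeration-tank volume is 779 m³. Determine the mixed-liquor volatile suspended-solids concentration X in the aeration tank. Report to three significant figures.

X ≈ 2000 mg/L

X = Y·Q·ΔS·θ_c / [V·(1 + k_d θ_c)] = 0.448 × 651 × (935 − 14.1) × 8.57 / [779 × (1 + 0.0555 × 8.57)] = 2002 mg/L.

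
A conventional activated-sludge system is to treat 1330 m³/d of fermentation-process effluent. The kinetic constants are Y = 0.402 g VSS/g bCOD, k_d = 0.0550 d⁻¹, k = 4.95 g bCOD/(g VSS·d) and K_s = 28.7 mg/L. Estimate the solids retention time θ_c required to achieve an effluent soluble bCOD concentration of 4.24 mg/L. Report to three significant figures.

From 1/θ_c = Y·k·S/(K_s + S) − k_d: Y·k·S/(K_s+S) = 0.402 × 4.95 × 4.24 / (28.7 + 4.24) = 0.2561 d⁻¹.
Then 1/θ_c = μ − k_d = 0.2561 − 0.0550 = 0.2011 d⁻¹, giving θ_c = 4.972 d.

θ_c ≈ 4.97 d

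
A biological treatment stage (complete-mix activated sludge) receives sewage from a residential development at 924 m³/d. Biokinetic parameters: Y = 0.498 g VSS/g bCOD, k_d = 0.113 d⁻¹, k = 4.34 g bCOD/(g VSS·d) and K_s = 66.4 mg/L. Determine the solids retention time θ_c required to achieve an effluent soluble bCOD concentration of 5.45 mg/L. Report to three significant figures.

From 1/θ_c = Y·k·S/(K_s + S) − k_d: Y·k·S/(K_s+S) = 0.498 × 4.34 × 5.45 / (66.4 + 5.45) = 0.1639 d⁻¹.
1/θ_c = 0.1639 − 0.113 = 0.05094 d⁻¹, so θ_c = 19.63 d.

θ_c ≈ 19.6 d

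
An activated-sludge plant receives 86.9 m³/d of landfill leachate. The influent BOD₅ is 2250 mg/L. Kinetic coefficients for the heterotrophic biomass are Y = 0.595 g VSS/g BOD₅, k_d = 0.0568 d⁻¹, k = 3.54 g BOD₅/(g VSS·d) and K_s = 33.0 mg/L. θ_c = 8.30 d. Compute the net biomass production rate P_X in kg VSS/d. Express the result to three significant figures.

Effluent substrate depends only on kinetics and SRT: S = K_s(1 + k_d θ_c) / [θ_c(Yk − k_d) − 1] = 33.0 × (1 + 0.0568 × 8.30) / [8.30 × (0.595 × 3.54 − 0.0568) − 1] = 48.56 / 16.01 = 3.033 mg/L.
Correct the yield for decay: Y_obs = Y/(1 + k_d θ_c) = 0.595 / (1 + 0.0568 × 8.30) = 0.595 / 1.471 = 0.4044.
Substrate removed = Q·(S₀ − S) = 86.9 m³/d × (2250 − 3.03) g/m³ = 1.95×10^5 g/d = 195.3 kg/d.
Biomass produced: P_X = Y_obs·Q·ΔS = 0.4044 × 195.3 ≈ 78.96 kg VSS/d.

P_X ≈ 79.0 kg VSS/d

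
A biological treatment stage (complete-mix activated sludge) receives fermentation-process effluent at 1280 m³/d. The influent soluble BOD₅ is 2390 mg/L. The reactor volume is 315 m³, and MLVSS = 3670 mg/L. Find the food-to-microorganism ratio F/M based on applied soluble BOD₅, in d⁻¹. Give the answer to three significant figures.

F/M ≈ 2.65 d⁻¹

Food-to-microorganism ratio F/M = Q S₀ / (V X) = 1280 × 2390 / (315.0 × 3670) = 2.646 d⁻¹.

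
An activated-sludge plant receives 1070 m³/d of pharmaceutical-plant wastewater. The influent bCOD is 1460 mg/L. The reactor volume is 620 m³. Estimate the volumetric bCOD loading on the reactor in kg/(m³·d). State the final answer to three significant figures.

Applied bCOD load per unit volume = Q·S₀/V = (1070 × 1460/1000)/620.0 = 2.520 kg bCOD·m⁻³·d⁻¹.

L_v ≈ 2.52 kg bCOD/(m³·d)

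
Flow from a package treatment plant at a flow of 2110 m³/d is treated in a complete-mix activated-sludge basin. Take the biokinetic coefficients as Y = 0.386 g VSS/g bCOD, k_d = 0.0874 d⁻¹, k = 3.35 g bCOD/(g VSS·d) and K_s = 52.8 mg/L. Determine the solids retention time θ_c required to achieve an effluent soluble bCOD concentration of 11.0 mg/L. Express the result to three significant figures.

θ_c ≈ 7.38 d

At the target effluent, Y k S/(K_s+S) = 0.386×3.35×11.0/63.80 = 0.2229 d⁻¹.
Then 1/θ_c = μ − k_d = 0.2229 − 0.0874 = 0.1355 d⁻¹, giving θ_c = 7.377 d.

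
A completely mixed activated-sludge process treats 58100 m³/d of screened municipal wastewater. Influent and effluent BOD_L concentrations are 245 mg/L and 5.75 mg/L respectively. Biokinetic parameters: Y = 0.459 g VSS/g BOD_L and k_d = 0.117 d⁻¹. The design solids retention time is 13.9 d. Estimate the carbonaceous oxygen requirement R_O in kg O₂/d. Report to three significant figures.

Observed yield with endogenous decay: Y_obs = Y / (1 + k_d·θ_c) = 0.459 / (1 + 0.117 × 13.9) = 0.459 / 2.626 = 0.1748 g VSS/g BOD_L.
ΔS = 245 − 5.75 = 239.2 mg/L, so the substrate removal rate is 58100 × 239.2/1000 = 13900 kg BOD_L/d.
P_X = Y_obs·Q·(S₀ − S) = 0.1748 × 13900 = 2429 kg VSS/d.
R_O = Q·(S₀ − S) − 1.42·P_X = 13900 − 1.42 × 2429 = 10451 kg O₂/d.

R_O ≈ 10500 kg O₂/d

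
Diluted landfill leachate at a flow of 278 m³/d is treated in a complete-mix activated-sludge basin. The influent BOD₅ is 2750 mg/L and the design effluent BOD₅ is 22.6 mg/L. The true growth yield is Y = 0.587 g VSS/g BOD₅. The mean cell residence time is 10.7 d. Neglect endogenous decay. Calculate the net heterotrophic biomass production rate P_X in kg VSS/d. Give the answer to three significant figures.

With endogenous decay neglected, the observed yield equals the true yield: Y_obs = Y = 0.587 g VSS/g BOD₅.
Substrate removed = Q·(S₀ − S) = 278 m³/d × (2750 − 22.6) g/m³ = 7.58×10^5 g/d = 758.2 kg/d.
P_X = Y_obs · Q(S₀ − S) = 0.5870 × 758.2 = 445.1 kg VSS/d.

P_X ≈ 445 kg VSS/d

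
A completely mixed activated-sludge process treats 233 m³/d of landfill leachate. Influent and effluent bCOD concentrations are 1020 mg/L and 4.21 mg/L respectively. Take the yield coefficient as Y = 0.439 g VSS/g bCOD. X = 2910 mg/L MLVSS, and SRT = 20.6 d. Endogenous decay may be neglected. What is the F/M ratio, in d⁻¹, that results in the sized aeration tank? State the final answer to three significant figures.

With k_d = 0 the design equation reduces to V = Y Q (S₀−S) θ_c / X = 0.439 × 233 × (1020 − 4.21) × 20.6 / 2910 = 735.5 m³.
F/M = Q·S₀ / (V·X) = 233 × 1020 / (735.5 × 2910) = 0.1110 g bCOD·(g VSS·d)⁻¹.

F/M ≈ 0.111 d⁻¹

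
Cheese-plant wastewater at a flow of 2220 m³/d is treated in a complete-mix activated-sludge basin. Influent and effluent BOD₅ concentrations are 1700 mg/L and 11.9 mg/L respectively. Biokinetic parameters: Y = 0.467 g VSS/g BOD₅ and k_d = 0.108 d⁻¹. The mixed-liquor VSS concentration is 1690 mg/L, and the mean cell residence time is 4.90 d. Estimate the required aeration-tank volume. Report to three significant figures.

Steady-state biomass mass balance: V·X·(1 + k_d·θ_c) = Y·Q·(S₀ − S)·θ_c, so V = 0.467 × 2220 × (1700 − 11.9) × 4.90 / [1690 × (1 + 0.108 × 4.90)] = 8.58×10^6 / 2584 = 3318 m³.

V ≈ 3320 m³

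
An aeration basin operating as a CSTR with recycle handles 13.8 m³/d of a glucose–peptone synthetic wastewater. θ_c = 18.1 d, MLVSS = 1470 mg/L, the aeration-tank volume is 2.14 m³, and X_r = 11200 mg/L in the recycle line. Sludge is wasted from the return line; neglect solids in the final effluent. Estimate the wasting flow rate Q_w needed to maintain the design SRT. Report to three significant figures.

Q_w ≈ 0.0155 m³/d

θ_c = V·X/(Q_w·X_r) when wasting from the recycle, so Q_w = V·X/(θ_c·X_r) = 2.140 × 1470 / (18.1 × 11200) = 0.01552 m³/d.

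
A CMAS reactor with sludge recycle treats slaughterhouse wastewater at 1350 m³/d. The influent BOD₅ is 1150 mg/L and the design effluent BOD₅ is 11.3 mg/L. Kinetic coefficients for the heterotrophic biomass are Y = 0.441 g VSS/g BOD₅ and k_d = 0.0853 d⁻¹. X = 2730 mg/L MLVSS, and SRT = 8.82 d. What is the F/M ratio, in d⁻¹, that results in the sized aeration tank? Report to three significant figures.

F/M ≈ 0.455 d⁻¹

Steady-state biomass mass balance: V·X·(1 + k_d·θ_c) = Y·Q·(S₀ − S)·θ_c, so V = 0.441 × 1350 × (1150 − 11.3) × 8.82 / [2730 × (1 + 0.0853 × 8.82)] = 5.98×10^6 / 4784 = 1250 m³.
F/M = applied load / biomass = Q·S₀/(V·X) = 1350 × 1150 / (1250 × 2730) = 0.4550 d⁻¹.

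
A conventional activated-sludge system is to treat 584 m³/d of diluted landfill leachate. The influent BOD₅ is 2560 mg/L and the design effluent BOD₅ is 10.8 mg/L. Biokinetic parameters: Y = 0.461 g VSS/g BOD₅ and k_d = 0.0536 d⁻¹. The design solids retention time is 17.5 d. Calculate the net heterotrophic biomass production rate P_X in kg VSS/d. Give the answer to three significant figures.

The observed yield is Y_obs = Y/(1 + k_d·θ_c) = 0.461 / (1 + 0.0536 × 17.5) = 0.461 / 1.938 = 0.2379 g VSS per g BOD₅ removed.
Mass of BOD₅ removed per day: Q(S₀ − S) = 584 × 2549 g/m³ = 1489 kg/d.
So the net sludge growth is P_X = 0.2379 × 1489 = 354.1 kg VSS/d.

P_X ≈ 354 kg VSS/d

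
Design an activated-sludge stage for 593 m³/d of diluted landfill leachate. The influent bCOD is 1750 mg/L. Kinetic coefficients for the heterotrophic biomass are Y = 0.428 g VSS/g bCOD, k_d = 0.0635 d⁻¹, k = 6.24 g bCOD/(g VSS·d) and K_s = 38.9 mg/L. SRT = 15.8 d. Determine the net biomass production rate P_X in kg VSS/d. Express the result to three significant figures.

From the Monod/SRT balance for a CMAS, S = K_s·(1+k_d θ_c)/[θ_c·(Y k − k_d) − 1] = 38.9 × (1 + 0.0635 × 15.8) / [15.8 × (0.428 × 6.24 − 0.0635) − 1] = 77.93 / 40.19 = 1.939 mg/L.
Y_obs = Y / (1 + k_d θ_c) = 0.428 / (1 + 0.0635 × 15.8) = 0.428 / 2.003 = 0.2136.
Mass of bCOD removed per day: Q(S₀ − S) = 593 × 1748 g/m³ = 1037 kg/d.
So the net sludge growth is P_X = 0.2136 × 1037 = 221.5 kg VSS/d.

P_X ≈ 221 kg VSS/d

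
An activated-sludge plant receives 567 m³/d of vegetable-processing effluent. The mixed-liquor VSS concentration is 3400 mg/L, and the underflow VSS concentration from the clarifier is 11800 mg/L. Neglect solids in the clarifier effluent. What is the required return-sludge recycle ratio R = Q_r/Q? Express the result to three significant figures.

R ≈ 0.405

R = Q_r/Q = X/(X_r − X) = 3400 / (11800 − 3400) = 0.4048.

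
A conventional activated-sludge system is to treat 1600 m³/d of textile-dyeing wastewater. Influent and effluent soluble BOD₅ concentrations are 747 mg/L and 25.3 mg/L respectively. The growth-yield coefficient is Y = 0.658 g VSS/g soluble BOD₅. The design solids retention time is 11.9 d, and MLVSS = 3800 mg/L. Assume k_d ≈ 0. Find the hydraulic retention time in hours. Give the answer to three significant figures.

τ ≈ 35.7 h

With k_d = 0 the design equation reduces to V = Y Q (S₀−S) θ_c / X = 0.658 × 1600 × (747 − 25.3) × 11.9 / 3800 = 2379 m³.
τ = V/Q = 2379/1600 = 1.487 d, or 35.69 h.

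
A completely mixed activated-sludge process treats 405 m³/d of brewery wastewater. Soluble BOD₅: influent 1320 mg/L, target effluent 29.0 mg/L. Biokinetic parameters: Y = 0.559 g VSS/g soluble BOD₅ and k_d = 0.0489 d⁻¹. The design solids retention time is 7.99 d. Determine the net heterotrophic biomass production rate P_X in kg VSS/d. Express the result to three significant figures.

P_X ≈ 210 kg VSS/d

Observed yield with endogenous decay: Y_obs = Y / (1 + k_d·θ_c) = 0.559 / (1 + 0.0489 × 7.99) = 0.559 / 1.391 = 0.4020 g VSS/g soluble BOD₅.
ΔS = 1320 − 29.0 = 1291 mg/L, so the substrate removal rate is 405 × 1291/1000 = 522.9 kg soluble BOD₅/d.
So the net sludge growth is P_X = 0.4020 × 522.9 = 210.2 kg VSS/d.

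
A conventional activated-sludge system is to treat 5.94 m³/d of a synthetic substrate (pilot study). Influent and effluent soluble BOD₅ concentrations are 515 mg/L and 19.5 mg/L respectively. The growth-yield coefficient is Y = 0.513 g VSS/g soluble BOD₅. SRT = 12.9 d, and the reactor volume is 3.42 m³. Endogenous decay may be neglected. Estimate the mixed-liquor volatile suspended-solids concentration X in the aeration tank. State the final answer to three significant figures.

Without decay, X = Y Q (S₀−S) θ_c / V = 0.513 × 5.94 × (515 − 19.5) × 12.9 / 3.42 = 5695 mg/L.

X ≈ 5700 mg/L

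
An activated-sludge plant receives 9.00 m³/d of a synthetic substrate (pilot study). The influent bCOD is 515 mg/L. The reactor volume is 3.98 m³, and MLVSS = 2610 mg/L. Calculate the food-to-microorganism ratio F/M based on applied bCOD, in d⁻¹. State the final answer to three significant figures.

F/M = applied load / biomass = Q·S₀/(V·X) = 9.00 × 515 / (3.980 × 2610) = 0.4462 d⁻¹.

F/M ≈ 0.446 d⁻¹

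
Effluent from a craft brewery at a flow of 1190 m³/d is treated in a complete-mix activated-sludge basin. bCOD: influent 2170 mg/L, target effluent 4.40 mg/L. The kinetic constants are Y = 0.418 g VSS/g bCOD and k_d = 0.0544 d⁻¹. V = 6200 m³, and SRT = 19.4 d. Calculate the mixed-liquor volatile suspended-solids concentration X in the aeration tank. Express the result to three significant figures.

X ≈ 1640 mg/L

X = Y·Q·ΔS·θ_c / [V·(1 + k_d θ_c)] = 0.418 × 1190 × (2170 − 4.40) × 19.4 / [6200 × (1 + 0.0544 × 19.4)] = 1640 mg/L.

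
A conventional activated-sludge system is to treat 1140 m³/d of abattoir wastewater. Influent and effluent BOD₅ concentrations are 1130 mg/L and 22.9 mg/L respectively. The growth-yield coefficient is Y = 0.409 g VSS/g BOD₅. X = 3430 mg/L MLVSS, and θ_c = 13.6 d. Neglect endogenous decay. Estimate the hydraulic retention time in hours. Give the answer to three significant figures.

With k_d = 0 the design equation reduces to V = Y Q (S₀−S) θ_c / X = 0.409 × 1140 × (1130 − 22.9) × 13.6 / 3430 = 2047 m³.
HRT = V/Q = 2047 m³ / 1140 m³·d⁻¹ = 1.795 d × 24 = 43.09 h.

τ ≈ 43.1 h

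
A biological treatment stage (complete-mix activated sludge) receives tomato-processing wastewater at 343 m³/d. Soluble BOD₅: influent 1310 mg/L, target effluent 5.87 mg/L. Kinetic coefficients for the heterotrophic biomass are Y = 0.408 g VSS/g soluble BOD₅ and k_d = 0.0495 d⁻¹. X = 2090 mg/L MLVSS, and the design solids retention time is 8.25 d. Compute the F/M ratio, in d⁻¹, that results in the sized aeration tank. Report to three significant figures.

Steady-state biomass mass balance: V·X·(1 + k_d·θ_c) = Y·Q·(S₀ − S)·θ_c, so V = 0.408 × 343 × (1310 − 5.87) × 8.25 / [2090 × (1 + 0.0495 × 8.25)] = 1.51×10^6 / 2944 = 511.5 m³.
F/M = Q·S₀ / (V·X) = 343 × 1310 / (511.5 × 2090) = 0.4203 g soluble BOD₅·(g VSS·d)⁻¹.

F/M ≈ 0.420 d⁻¹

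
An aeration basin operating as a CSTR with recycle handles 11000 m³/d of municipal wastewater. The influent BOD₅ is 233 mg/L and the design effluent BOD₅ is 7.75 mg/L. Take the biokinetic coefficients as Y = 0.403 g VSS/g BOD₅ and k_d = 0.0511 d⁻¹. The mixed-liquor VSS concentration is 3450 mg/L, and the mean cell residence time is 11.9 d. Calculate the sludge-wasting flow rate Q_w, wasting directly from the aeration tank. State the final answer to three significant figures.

Steady-state biomass mass balance: V·X·(1 + k_d·θ_c) = Y·Q·(S₀ − S)·θ_c, so V = 0.403 × 11000 × (233 − 7.75) × 11.9 / [3450 × (1 + 0.0511 × 11.9)] = 1.19×10^7 / 5548 = 2142 m³.
Wasting from the aeration tank: Q_w = V / θ_c = 2142 / 11.9 = 180.0 m³/d.

Q_w ≈ 180 m³/d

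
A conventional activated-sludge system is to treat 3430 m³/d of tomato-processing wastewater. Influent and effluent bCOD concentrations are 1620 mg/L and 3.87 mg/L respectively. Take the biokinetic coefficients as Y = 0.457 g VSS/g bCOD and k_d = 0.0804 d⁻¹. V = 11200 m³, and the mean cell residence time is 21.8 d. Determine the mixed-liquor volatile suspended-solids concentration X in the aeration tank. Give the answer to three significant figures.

From V·X·(1 + k_d·θ_c) = Y·Q·(S₀ − S)·θ_c: X = 0.457 × 3430 × (1620 − 3.87) × 21.8 / [11200 × (1 + 0.0804 × 21.8)] = 1791 mg/L.

X ≈ 1790 mg/L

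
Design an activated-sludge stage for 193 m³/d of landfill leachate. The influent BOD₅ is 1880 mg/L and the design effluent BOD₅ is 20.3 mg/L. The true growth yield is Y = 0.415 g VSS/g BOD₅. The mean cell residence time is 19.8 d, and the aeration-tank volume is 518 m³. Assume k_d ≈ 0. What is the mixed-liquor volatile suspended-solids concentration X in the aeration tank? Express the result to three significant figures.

Without decay, X = Y Q (S₀−S) θ_c / V = 0.415 × 193 × (1880 − 20.3) × 19.8 / 518 = 5694 mg/L.

X ≈ 5690 mg/L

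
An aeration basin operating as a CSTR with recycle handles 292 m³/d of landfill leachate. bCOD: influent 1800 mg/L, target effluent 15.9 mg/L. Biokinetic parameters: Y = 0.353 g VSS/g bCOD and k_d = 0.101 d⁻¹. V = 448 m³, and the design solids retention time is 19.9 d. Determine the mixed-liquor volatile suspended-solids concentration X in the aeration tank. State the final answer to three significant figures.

Solving the biomass balance for X: X = Y Q (S₀−S) θ_c / [V (1+k_d θ_c)] = 0.353 × 292 × (1800 − 15.9) × 19.9 / [448 × (1 + 0.101 × 19.9)] = 2714 mg/L.

X ≈ 2710 mg/L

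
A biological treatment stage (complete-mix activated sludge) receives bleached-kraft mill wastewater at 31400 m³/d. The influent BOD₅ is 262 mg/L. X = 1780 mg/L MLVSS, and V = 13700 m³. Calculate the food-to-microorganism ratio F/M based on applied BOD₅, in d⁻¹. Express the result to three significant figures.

F/M = applied load / biomass = Q·S₀/(V·X) = 31400 × 262 / (13700 × 1780) = 0.3374 d⁻¹.

F/M ≈ 0.337 d⁻¹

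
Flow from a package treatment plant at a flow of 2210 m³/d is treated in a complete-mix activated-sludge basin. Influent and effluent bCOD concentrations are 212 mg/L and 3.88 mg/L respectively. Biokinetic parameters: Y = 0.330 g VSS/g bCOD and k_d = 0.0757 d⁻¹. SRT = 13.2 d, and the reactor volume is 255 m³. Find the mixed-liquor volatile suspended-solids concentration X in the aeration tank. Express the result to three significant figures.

X ≈ 3930 mg/L

X = Y·Q·ΔS·θ_c / [V·(1 + k_d θ_c)] = 0.330 × 2210 × (212 − 3.88) × 13.2 / [255 × (1 + 0.0757 × 13.2)] = 3930 mg/L.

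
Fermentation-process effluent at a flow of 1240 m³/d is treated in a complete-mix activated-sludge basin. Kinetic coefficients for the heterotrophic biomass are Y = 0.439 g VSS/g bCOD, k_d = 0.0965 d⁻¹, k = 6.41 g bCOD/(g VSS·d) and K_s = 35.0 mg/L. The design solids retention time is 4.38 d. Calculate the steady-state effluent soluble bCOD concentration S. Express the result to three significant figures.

S ≈ 4.57 mg/L

Effluent substrate depends only on kinetics and SRT: S = K_s(1 + k_d θ_c) / [θ_c(Yk − k_d) − 1] = 35.0 × (1 + 0.0965 × 4.38) / [4.38 × (0.439 × 6.41 − 0.0965) − 1] = 49.79 / 10.90 = 4.567 mg/L.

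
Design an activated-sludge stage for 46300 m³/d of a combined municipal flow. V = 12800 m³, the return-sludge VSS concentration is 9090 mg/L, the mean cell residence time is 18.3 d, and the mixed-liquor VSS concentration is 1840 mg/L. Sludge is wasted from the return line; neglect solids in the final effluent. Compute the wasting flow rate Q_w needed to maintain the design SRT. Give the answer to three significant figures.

Q_w ≈ 142 m³/d

Wasting from the return line (neglecting effluent solids): Q_w = V·X / (θ_c·X_r) = 12800 × 1840 / (18.3 × 9090) = 141.6 m³/d.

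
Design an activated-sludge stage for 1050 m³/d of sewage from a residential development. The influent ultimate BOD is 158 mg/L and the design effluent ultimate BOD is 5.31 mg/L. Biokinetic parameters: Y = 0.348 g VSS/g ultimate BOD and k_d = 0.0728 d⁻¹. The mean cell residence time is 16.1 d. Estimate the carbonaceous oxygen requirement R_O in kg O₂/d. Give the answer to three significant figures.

R_O ≈ 124 kg O₂/d

Y_obs = Y / (1 + k_d θ_c) = 0.348 / (1 + 0.0728 × 16.1) = 0.348 / 2.172 = 0.1602.
Substrate removed = Q·(S₀ − S) = 1050 m³/d × (158 − 5.31) g/m³ = 1.6×10^5 g/d = 160.3 kg/d.
P_X = Y_obs·Q·(S₀ − S) = 0.1602 × 160.3 = 25.69 kg VSS/d.
R_O = Q·(S₀ − S) − 1.42·P_X = 160.3 − 1.42 × 25.69 = 123.8 kg O₂/d.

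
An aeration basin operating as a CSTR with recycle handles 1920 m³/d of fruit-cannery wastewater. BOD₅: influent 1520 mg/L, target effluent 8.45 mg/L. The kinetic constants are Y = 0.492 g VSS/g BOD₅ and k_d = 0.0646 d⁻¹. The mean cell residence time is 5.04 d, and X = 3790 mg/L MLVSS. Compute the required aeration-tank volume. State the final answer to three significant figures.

Rearranging the biomass balance for a CMAS with decay, V = Y·Q·ΔS·θ_c / [X·(1+k_d θ_c)] = 0.492 × 1920 × (1520 − 8.45) × 5.04 / [3790 × (1 + 0.0646 × 5.04)] = 7.2×10^6 / 5024 = 1432 m³.

V ≈ 1430 m³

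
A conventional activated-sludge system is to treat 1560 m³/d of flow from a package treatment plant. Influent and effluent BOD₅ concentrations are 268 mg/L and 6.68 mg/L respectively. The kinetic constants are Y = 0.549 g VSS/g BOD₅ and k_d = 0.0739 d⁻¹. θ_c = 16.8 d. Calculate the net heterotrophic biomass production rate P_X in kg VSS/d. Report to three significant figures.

P_X ≈ 99.8 kg VSS/d

Y_obs = Y / (1 + k_d θ_c) = 0.549 / (1 + 0.0739 × 16.8) = 0.549 / 2.242 = 0.2449.
ΔS = 268 − 6.68 = 261.3 mg/L, so the substrate removal rate is 1560 × 261.3/1000 = 407.7 kg BOD₅/d.
So the net sludge growth is P_X = 0.2449 × 407.7 = 99.85 kg VSS/d.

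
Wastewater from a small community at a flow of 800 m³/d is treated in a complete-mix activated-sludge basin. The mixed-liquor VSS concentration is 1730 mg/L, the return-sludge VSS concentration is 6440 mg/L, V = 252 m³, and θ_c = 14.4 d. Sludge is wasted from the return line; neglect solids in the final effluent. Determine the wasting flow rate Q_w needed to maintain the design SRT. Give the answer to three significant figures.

Q_w = (V·X)/(θ_c X_r) = 252.0 × 1730 / (14.4 × 6440) = 4.701 m³/d.

Q_w ≈ 4.70 m³/d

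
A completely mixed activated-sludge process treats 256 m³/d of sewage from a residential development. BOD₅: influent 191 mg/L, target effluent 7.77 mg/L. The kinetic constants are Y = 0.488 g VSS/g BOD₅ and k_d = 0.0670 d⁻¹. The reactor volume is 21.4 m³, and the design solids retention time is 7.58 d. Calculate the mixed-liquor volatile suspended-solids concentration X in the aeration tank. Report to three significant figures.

X ≈ 5380 mg/L

From V·X·(1 + k_d·θ_c) = Y·Q·(S₀ − S)·θ_c: X = 0.488 × 256 × (191 − 7.77) × 7.58 / [21.4 × (1 + 0.0670 × 7.58)] = 5377 mg/L.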